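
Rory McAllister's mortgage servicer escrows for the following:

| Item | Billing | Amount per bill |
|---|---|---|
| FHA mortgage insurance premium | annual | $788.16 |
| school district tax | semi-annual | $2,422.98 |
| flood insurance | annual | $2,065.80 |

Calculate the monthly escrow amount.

$641.66

FHA mortgage insurance premium — $788.16 annually
School district tax — $2,422.98 × 2 = $4,845.96 annually
Flood insurance — $2,065.80 annually
Total per year = $788.16 + $4,845.96 + $2,065.80 = $7,699.92
Per month = $7,699.92 / 12 = $641.66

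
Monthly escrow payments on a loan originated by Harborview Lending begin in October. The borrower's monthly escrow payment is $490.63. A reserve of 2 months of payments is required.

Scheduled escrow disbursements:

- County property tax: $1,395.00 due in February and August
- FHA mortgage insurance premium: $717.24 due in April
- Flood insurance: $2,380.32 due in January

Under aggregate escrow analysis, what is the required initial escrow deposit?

$2,303.43

Cushion = 2 × $490.63 = $981.26
Trial balance (start $0, +$490.63 each month, − disbursements):
  Oct: +$490.63 → $490.63
  Nov: +$490.63 → $981.26
  Dec: +$490.63 → $1,471.89
  Jan: +$490.63 − $2,380.32 → -$417.80
  Feb: +$490.63 − $1,395.00 → -$1,322.17
  Mar: +$490.63 → -$831.54
  Apr: +$490.63 − $717.24 → -$1,058.15
  May: +$490.63 → -$567.52
  Jun: +$490.63 → -$76.89
  Jul: +$490.63 → $413.74
  Aug: +$490.63 − $1,395.00 → -$490.63
  Sep: +$490.63 → $0.00
Lowest trial balance = -$1,322.17 (Feb)
Initial deposit = cushion − low point = $981.26 − (-$1,322.17) = $2,303.43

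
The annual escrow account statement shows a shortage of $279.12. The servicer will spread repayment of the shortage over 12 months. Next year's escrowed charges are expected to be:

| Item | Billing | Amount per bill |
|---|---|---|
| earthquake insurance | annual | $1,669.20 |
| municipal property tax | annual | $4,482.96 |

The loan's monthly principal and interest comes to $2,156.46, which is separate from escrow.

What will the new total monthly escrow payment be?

Earthquake insurance: $1,669.20
Municipal property tax: $4,482.96
Total annual escrow = $6,152.16
Monthly = $6,152.16 ÷ 12 = $512.68
Shortage per month = $279.12 ÷ 12 = $23.26
Adjusted monthly = $512.68 + $23.26 = $535.94

$535.94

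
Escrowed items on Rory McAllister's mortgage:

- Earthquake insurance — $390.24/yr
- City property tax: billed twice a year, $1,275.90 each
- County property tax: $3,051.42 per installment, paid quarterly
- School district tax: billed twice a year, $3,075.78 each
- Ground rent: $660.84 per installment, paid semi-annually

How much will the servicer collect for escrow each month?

$1,885.08

Earthquake insurance: $390.24/yr
City property tax: $1,275.90 × 2 = $2,551.80/yr
County property tax: $3,051.42 × 4 = $12,205.68/yr
School district tax: $3,075.78 × 2 = $6,151.56/yr
Ground rent: $660.84 × 2 = $1,321.68/yr
Total per year = $390.24 + $2,551.80 + $12,205.68 + $6,151.56 + $1,321.68 = $22,620.96
Per month = $22,620.96 ÷ 12 = $1,885.08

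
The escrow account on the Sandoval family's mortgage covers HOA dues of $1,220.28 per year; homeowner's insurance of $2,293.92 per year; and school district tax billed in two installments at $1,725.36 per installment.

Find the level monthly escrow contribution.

HOA dues: $1,220.28/yr
Homeowner's insurance: $2,293.92/yr
School district tax: $1,725.36 × 2 = $3,450.72/yr
Total per year = $1,220.28 + $2,293.92 + $3,450.72 = $6,964.92
Monthly escrow = $6,964.92 ÷ 12 = $580.41

$580.41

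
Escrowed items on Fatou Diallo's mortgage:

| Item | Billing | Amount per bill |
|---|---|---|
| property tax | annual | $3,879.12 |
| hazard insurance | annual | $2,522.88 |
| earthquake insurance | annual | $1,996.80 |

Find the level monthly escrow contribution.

Property tax — $3,879.12 annually
Hazard insurance — $2,522.88 annually
Earthquake insurance — $1,996.80 annually
Yearly total = $3,879.12 + $2,522.88 + $1,996.80 = $8,398.80
Monthly escrow = $8,398.80 / 12 = $699.90

$699.90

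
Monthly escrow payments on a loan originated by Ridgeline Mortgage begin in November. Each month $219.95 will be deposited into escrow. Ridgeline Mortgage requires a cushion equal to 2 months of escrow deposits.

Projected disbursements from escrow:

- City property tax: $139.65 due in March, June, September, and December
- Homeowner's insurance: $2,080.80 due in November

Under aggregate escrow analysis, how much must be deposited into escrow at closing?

$2,300.75

Cushion = 2 × $219.95 = $439.90
Trial balance (start $0, +$219.95 each month, − disbursements):
  Nov: +$219.95 − $2,080.80 → -$1,860.85
  Dec: +$219.95 − $139.65 → -$1,780.55
  Jan: +$219.95 → -$1,560.60
  Feb: +$219.95 → -$1,340.65
  Mar: +$219.95 − $139.65 → -$1,260.35
  Apr: +$219.95 → -$1,040.40
  May: +$219.95 → -$820.45
  Jun: +$219.95 − $139.65 → -$740.15
  Jul: +$219.95 → -$520.20
  Aug: +$219.95 → -$300.25
  Sep: +$219.95 − $139.65 → -$219.95
  Oct: +$219.95 → $0.00
Lowest trial balance = -$1,860.85 (Nov)
Initial deposit = cushion − low point = $439.90 − (-$1,860.85) = $2,300.75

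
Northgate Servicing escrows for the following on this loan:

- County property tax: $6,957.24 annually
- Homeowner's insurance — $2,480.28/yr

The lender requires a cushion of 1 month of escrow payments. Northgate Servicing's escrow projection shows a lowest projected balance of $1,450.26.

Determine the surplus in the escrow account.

County property tax: $6,957.24/yr
Homeowner's insurance: $2,480.28/yr
Yearly total = $9,437.52
Base monthly escrow = $9,437.52 / 12 = $786.46
Required cushion = 1 × $786.46 = $786.46
Surplus = $1,450.26 − $786.46 = $663.80

$663.80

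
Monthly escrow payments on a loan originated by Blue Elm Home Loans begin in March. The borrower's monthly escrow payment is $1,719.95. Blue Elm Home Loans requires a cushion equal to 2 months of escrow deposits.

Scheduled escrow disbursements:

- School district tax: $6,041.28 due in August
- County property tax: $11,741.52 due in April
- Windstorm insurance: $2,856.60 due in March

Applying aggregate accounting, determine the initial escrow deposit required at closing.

$14,598.12

Cushion = 2 × $1,719.95 = $3,439.90
Trial balance (start $0, +$1,719.95 each month, − disbursements):
  Mar: +$1,719.95 − $2,856.60 → -$1,136.65
  Apr: +$1,719.95 − $11,741.52 → -$11,158.22
  May: +$1,719.95 → -$9,438.27
  Jun: +$1,719.95 → -$7,718.32
  Jul: +$1,719.95 → -$5,998.37
  Aug: +$1,719.95 − $6,041.28 → -$10,319.70
  Sep: +$1,719.95 → -$8,599.75
  Oct: +$1,719.95 → -$6,879.80
  Nov: +$1,719.95 → -$5,159.85
  Dec: +$1,719.95 → -$3,439.90
  Jan: +$1,719.95 → -$1,719.95
  Feb: +$1,719.95 → $0.00
Lowest trial balance = -$11,158.22 (Apr)
Initial deposit = cushion − low point = $3,439.90 − (-$11,158.22) = $14,598.12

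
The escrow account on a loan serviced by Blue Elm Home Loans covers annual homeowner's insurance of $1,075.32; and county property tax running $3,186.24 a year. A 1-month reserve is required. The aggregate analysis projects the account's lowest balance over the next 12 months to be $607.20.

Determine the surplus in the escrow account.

$252.07

Homeowner's insurance — $1,075.32/yr
County property tax — $3,186.24/yr
Total annual escrow = $1,075.32 + $3,186.24 = $4,261.56
Monthly = $4,261.56 ÷ 12 = $355.13
Required reserve = 1 × $355.13 = $355.13
Excess over cushion: $607.20 − $355.13 = $252.07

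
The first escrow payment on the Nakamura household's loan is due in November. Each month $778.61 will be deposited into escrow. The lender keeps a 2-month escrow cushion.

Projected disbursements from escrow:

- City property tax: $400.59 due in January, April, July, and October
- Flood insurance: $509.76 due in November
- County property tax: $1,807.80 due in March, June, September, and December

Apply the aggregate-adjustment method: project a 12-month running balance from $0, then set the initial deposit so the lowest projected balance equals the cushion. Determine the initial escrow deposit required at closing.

Cushion = 2 × $778.61 = $1,557.22
Trial balance (start $0, +$778.61 each month, − disbursements):
  Nov: +$778.61 − $509.76 → $268.85
  Dec: +$778.61 − $1,807.80 → -$760.34
  Jan: +$778.61 − $400.59 → -$382.32
  Feb: +$778.61 → $396.29
  Mar: +$778.61 − $1,807.80 → -$632.90
  Apr: +$778.61 − $400.59 → -$254.88
  May: +$778.61 → $523.73
  Jun: +$778.61 − $1,807.80 → -$505.46
  Jul: +$778.61 − $400.59 → -$127.44
  Aug: +$778.61 → $651.17
  Sep: +$778.61 − $1,807.80 → -$378.02
  Oct: +$778.61 − $400.59 → $0.00
Lowest trial balance = -$760.34 (Dec)
Initial deposit = cushion − low point = $1,557.22 − (-$760.34) = $2,317.56

$2,317.56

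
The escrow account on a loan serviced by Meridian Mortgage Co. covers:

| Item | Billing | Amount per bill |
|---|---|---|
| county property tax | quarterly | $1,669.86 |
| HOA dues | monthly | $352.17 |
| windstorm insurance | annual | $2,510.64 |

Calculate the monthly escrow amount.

County property tax: $1,669.86 × 4 = $6,679.44
HOA dues: $352.17 × 12 = $4,226.04
Windstorm insurance: $2,510.64
Total annual escrow = $6,679.44 + $4,226.04 + $2,510.64 = $13,416.12
Base monthly escrow = $13,416.12 / 12 = $1,118.01

$1,118.01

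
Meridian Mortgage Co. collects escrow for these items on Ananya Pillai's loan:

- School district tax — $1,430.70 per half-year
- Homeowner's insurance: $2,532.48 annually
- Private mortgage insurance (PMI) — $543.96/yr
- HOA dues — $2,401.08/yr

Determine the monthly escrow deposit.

School district tax = $1,430.70 × 2 = $2,861.40/yr
Homeowner's insurance = $2,532.48/yr
Private mortgage insurance (PMI) = $543.96/yr
HOA dues = $2,401.08/yr
Annual escrow total = $8,338.92
Monthly = $8,338.92 ÷ 12 = $694.91

$694.91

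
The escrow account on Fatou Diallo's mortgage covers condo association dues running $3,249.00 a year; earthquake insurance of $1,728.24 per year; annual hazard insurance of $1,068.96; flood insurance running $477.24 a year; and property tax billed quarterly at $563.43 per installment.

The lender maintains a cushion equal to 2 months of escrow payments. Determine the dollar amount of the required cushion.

$1,462.86

Condo association dues: $3,249.00/yr
Earthquake insurance: $1,728.24/yr
Hazard insurance: $1,068.96/yr
Flood insurance: $477.24/yr
Property tax: $563.43 × 4 = $2,253.72/yr
Total per year = $3,249.00 + $1,728.24 + $1,068.96 + $477.24 + $2,253.72 = $8,777.16
Base monthly escrow = $8,777.16 ÷ 12 = $731.43
Reserve = 2 × $731.43 = $1,462.86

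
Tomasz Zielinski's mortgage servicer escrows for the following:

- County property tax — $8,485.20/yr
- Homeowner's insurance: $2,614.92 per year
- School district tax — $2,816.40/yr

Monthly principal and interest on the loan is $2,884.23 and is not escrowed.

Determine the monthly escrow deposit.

$1,159.71

County property tax = $8,485.20/yr
Homeowner's insurance = $2,614.92/yr
School district tax = $2,816.40/yr
Yearly total = $8,485.20 + $2,614.92 + $2,816.40 = $13,916.52
Base monthly escrow = $13,916.52 / 12 = $1,159.71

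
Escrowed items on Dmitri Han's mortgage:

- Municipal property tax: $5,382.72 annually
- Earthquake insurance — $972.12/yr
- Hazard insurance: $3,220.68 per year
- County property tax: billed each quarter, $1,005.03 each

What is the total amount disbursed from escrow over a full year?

$13,595.64

Municipal property tax: $5,382.72/yr
Earthquake insurance: $972.12/yr
Hazard insurance: $3,220.68/yr
County property tax: $1,005.03 × 4 = $4,020.12/yr
Total annual escrow = $13,595.64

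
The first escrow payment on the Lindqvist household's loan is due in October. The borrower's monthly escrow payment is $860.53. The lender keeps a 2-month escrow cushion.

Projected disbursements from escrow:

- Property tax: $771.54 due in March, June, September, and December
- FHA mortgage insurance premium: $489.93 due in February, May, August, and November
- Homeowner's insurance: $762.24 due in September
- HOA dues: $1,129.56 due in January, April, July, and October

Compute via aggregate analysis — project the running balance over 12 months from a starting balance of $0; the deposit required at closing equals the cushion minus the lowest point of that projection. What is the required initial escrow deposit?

Cushion = 2 × $860.53 = $1,721.06
Trial balance (start $0, +$860.53 each month, − disbursements):
  Oct: +$860.53 − $1,129.56 → -$269.03
  Nov: +$860.53 − $489.93 → $101.57
  Dec: +$860.53 − $771.54 → $190.56
  Jan: +$860.53 − $1,129.56 → -$78.47
  Feb: +$860.53 − $489.93 → $292.13
  Mar: +$860.53 − $771.54 → $381.12
  Apr: +$860.53 − $1,129.56 → $112.09
  May: +$860.53 − $489.93 → $482.69
  Jun: +$860.53 − $771.54 → $571.68
  Jul: +$860.53 − $1,129.56 → $302.65
  Aug: +$860.53 − $489.93 → $673.25
  Sep: +$860.53 − $1,533.78 → $0.00
Lowest trial balance = -$269.03 (Oct)
Initial deposit = cushion − low point = $1,721.06 − (-$269.03) = $1,990.09

$1,990.09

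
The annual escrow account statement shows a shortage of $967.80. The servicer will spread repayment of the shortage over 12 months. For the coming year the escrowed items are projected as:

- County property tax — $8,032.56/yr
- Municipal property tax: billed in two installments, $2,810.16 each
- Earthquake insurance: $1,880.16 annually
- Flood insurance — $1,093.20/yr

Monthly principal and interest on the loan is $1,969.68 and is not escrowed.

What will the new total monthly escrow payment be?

$1,466.17

County property tax = $8,032.56 annually
Municipal property tax = $2,810.16 × 2 = $5,620.32 annually
Earthquake insurance = $1,880.16 annually
Flood insurance = $1,093.20 annually
Annual escrow total = $8,032.56 + $5,620.32 + $1,880.16 + $1,093.20 = $16,626.24
Per month = $16,626.24 ÷ 12 = $1,385.52
Shortage per month = $967.80 ÷ 12 = $80.65
Adjusted monthly = $1,385.52 + $80.65 = $1,466.17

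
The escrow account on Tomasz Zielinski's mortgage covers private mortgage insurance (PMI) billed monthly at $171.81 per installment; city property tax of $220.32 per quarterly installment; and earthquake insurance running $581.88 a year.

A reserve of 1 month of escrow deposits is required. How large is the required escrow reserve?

$293.74

Private mortgage insurance (PMI): $171.81 × 12 = $2,061.72/yr
City property tax: $220.32 × 4 = $881.28/yr
Earthquake insurance: $581.88/yr
Yearly total = $2,061.72 + $881.28 + $581.88 = $3,524.88
Per month = $3,524.88 ÷ 12 = $293.74
Cushion = 1 × $293.74 = $293.74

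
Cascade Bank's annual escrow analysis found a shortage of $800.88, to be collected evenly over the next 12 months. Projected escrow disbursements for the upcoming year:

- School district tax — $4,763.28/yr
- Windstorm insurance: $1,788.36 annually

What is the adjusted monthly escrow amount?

School district tax = $4,763.28
Windstorm insurance = $1,788.36
Annual escrow total = $4,763.28 + $1,788.36 = $6,551.64
Base monthly escrow = $6,551.64 / 12 = $545.97
Shortage per month = $800.88 ÷ 12 = $66.74
Adjusted monthly = $545.97 + $66.74 = $612.71

$612.71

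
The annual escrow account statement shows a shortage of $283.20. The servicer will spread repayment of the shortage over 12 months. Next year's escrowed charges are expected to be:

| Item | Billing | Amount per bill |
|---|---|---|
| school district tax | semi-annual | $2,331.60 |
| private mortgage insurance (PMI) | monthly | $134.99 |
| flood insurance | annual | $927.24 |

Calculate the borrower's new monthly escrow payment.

School district tax: $2,331.60 × 2 = $4,663.20
Private mortgage insurance (PMI): $134.99 × 12 = $1,619.88
Flood insurance: $927.24
Total annual escrow = $4,663.20 + $1,619.88 + $927.24 = $7,210.32
Per month = $7,210.32 / 12 = $600.86
Monthly shortage recovery: $283.20 / 12 = $23.60
Adjusted monthly = $600.86 + $23.60 = $624.46

$624.46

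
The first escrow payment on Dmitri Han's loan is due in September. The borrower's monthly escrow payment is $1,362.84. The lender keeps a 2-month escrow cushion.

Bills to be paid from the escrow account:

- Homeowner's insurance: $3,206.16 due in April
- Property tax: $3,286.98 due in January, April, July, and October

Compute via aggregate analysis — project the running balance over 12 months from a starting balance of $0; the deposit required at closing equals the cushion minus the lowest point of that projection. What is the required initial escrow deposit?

Cushion = 2 × $1,362.84 = $2,725.68
Trial balance (start $0, +$1,362.84 each month, − disbursements):
  Sep: +$1,362.84 → $1,362.84
  Oct: +$1,362.84 − $3,286.98 → -$561.30
  Nov: +$1,362.84 → $801.54
  Dec: +$1,362.84 → $2,164.38
  Jan: +$1,362.84 − $3,286.98 → $240.24
  Feb: +$1,362.84 → $1,603.08
  Mar: +$1,362.84 → $2,965.92
  Apr: +$1,362.84 − $6,493.14 → -$2,164.38
  May: +$1,362.84 → -$801.54
  Jun: +$1,362.84 → $561.30
  Jul: +$1,362.84 − $3,286.98 → -$1,362.84
  Aug: +$1,362.84 → $0.00
Lowest trial balance = -$2,164.38 (Apr)
Initial deposit = cushion − low point = $2,725.68 − (-$2,164.38) = $4,890.06

$4,890.06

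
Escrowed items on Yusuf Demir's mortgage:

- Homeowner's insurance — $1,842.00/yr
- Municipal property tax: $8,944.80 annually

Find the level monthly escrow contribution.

$898.90

Homeowner's insurance — $1,842.00
Municipal property tax — $8,944.80
Combined annual = $10,786.80
Monthly = $10,786.80 ÷ 12 = $898.90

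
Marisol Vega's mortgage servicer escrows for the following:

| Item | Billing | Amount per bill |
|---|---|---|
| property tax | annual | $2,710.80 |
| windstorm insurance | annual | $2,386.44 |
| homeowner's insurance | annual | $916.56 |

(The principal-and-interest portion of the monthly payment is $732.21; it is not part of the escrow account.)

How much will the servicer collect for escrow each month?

$501.15

Property tax: $2,710.80/yr
Windstorm insurance: $2,386.44/yr
Homeowner's insurance: $916.56/yr
Yearly total = $2,710.80 + $2,386.44 + $916.56 = $6,013.80
Base monthly escrow = $6,013.80 ÷ 12 = $501.15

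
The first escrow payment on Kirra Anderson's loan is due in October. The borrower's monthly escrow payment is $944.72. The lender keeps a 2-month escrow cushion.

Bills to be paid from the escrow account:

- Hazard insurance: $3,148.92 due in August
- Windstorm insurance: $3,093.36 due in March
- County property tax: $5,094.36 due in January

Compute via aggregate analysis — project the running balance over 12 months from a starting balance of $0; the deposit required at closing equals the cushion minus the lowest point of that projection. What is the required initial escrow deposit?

Cushion = 2 × $944.72 = $1,889.44
Trial balance (start $0, +$944.72 each month, − disbursements):
  Oct: +$944.72 → $944.72
  Nov: +$944.72 → $1,889.44
  Dec: +$944.72 → $2,834.16
  Jan: +$944.72 − $5,094.36 → -$1,315.48
  Feb: +$944.72 → -$370.76
  Mar: +$944.72 − $3,093.36 → -$2,519.40
  Apr: +$944.72 → -$1,574.68
  May: +$944.72 → -$629.96
  Jun: +$944.72 → $314.76
  Jul: +$944.72 → $1,259.48
  Aug: +$944.72 − $3,148.92 → -$944.72
  Sep: +$944.72 → $0.00
Lowest trial balance = -$2,519.40 (Mar)
Initial deposit = cushion − low point = $1,889.44 − (-$2,519.40) = $4,408.84

$4,408.84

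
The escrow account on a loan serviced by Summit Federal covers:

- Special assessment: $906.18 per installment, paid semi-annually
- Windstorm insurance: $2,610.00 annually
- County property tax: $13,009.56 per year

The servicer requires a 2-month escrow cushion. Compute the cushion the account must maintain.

Special assessment: $906.18 × 2 = $1,812.36 per year
Windstorm insurance: $2,610.00 per year
County property tax: $13,009.56 per year
Total annual escrow = $17,431.92
Monthly escrow = $17,431.92 / 12 = $1,452.66
Required cushion = 2 × $1,452.66 = $2,905.32

$2,905.32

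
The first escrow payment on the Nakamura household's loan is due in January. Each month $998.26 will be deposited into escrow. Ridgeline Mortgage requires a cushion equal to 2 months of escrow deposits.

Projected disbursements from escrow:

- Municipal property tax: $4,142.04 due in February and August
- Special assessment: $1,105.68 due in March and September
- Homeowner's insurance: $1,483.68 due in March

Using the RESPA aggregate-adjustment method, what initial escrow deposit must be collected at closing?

$5,733.14

Cushion = 2 × $998.26 = $1,996.52
Trial balance (start $0, +$998.26 each month, − disbursements):
  Jan: +$998.26 → $998.26
  Feb: +$998.26 − $4,142.04 → -$2,145.52
  Mar: +$998.26 − $2,589.36 → -$3,736.62
  Apr: +$998.26 → -$2,738.36
  May: +$998.26 → -$1,740.10
  Jun: +$998.26 → -$741.84
  Jul: +$998.26 → $256.42
  Aug: +$998.26 − $4,142.04 → -$2,887.36
  Sep: +$998.26 − $1,105.68 → -$2,994.78
  Oct: +$998.26 → -$1,996.52
  Nov: +$998.26 → -$998.26
  Dec: +$998.26 → $0.00
Lowest trial balance = -$3,736.62 (Mar)
Initial deposit = cushion − low point = $1,996.52 − (-$3,736.62) = $5,733.14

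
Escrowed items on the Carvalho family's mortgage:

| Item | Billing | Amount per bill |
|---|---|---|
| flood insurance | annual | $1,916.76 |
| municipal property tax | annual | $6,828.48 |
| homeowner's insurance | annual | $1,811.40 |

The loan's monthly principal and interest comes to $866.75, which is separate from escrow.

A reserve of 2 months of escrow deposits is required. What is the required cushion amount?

$1,759.44

Flood insurance = $1,916.76
Municipal property tax = $6,828.48
Homeowner's insurance = $1,811.40
Combined annual = $10,556.64
Per month = $10,556.64 ÷ 12 = $879.72
Cushion = 2 × $879.72 = $1,759.44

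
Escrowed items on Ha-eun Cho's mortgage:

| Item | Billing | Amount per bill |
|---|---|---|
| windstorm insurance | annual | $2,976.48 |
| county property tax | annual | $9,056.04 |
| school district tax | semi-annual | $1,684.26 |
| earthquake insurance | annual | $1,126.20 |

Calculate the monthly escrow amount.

Windstorm insurance = $2,976.48/yr
County property tax = $9,056.04/yr
School district tax = $1,684.26 × 2 = $3,368.52/yr
Earthquake insurance = $1,126.20/yr
Total annual escrow = $2,976.48 + $9,056.04 + $3,368.52 + $1,126.20 = $16,527.24
Per month = $16,527.24 ÷ 12 = $1,377.27

$1,377.27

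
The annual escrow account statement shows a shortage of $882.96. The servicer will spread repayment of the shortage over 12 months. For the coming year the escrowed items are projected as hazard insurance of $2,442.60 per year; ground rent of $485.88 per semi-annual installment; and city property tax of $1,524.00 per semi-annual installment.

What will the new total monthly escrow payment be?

$612.11

Hazard insurance = $2,442.60
Ground rent = $485.88 × 2 = $971.76
City property tax = $1,524.00 × 2 = $3,048.00
Combined annual = $6,462.36
Base monthly escrow = $6,462.36 / 12 = $538.53
Monthly shortage recovery: $882.96 ÷ 12 = $73.58
New monthly escrow = $538.53 + $73.58 = $612.11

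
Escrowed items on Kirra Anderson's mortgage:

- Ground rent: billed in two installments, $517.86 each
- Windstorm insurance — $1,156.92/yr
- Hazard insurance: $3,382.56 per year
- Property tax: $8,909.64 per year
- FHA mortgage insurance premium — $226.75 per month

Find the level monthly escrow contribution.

Ground rent: $517.86 × 2 = $1,035.72 annually
Windstorm insurance: $1,156.92 annually
Hazard insurance: $3,382.56 annually
Property tax: $8,909.64 annually
FHA mortgage insurance premium: $226.75 × 12 = $2,721.00 annually
Combined annual = $17,205.84
Monthly escrow = $17,205.84 / 12 = $1,433.82

$1,433.82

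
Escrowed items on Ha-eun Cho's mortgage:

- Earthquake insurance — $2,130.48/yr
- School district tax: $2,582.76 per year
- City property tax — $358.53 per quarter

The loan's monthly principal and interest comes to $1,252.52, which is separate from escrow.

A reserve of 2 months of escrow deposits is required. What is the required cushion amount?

$1,024.56

Earthquake insurance = $2,130.48/yr
School district tax = $2,582.76/yr
City property tax = $358.53 × 4 = $1,434.12/yr
Yearly total = $6,147.36
Monthly = $6,147.36 / 12 = $512.28
Cushion = 2 × $512.28 = $1,024.56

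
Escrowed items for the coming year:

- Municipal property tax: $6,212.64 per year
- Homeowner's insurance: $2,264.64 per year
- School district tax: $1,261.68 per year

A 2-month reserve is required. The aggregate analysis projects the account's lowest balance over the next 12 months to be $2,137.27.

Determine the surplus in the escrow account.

$514.11

Municipal property tax = $6,212.64 annually
Homeowner's insurance = $2,264.64 annually
School district tax = $1,261.68 annually
Combined annual = $6,212.64 + $2,264.64 + $1,261.68 = $9,738.96
Monthly escrow = $9,738.96 / 12 = $811.58
Cushion = 2 × $811.58 = $1,623.16
Excess over cushion: $2,137.27 − $1,623.16 = $514.11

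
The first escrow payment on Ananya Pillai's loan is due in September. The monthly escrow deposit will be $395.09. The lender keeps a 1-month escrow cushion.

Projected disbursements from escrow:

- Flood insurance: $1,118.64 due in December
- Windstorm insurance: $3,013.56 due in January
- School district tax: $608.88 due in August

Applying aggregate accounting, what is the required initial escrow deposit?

Cushion = 1 × $395.09 = $395.09
Trial balance (start $0, +$395.09 each month, − disbursements):
  Sep: +$395.09 → $395.09
  Oct: +$395.09 → $790.18
  Nov: +$395.09 → $1,185.27
  Dec: +$395.09 − $1,118.64 → $461.72
  Jan: +$395.09 − $3,013.56 → -$2,156.75
  Feb: +$395.09 → -$1,761.66
  Mar: +$395.09 → -$1,366.57
  Apr: +$395.09 → -$971.48
  May: +$395.09 → -$576.39
  Jun: +$395.09 → -$181.30
  Jul: +$395.09 → $213.79
  Aug: +$395.09 − $608.88 → $0.00
Lowest trial balance = -$2,156.75 (Jan)
Initial deposit = cushion − low point = $395.09 − (-$2,156.75) = $2,551.84

$2,551.84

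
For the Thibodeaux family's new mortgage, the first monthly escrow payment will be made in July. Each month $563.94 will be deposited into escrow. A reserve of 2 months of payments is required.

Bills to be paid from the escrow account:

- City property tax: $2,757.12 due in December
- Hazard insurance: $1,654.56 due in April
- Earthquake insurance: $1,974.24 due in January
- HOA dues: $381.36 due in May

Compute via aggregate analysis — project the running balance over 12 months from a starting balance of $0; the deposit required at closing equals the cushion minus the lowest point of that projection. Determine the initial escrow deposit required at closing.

$1,911.66

Cushion = 2 × $563.94 = $1,127.88
Trial balance (start $0, +$563.94 each month, − disbursements):
  Jul: +$563.94 → $563.94
  Aug: +$563.94 → $1,127.88
  Sep: +$563.94 → $1,691.82
  Oct: +$563.94 → $2,255.76
  Nov: +$563.94 → $2,819.70
  Dec: +$563.94 − $2,757.12 → $626.52
  Jan: +$563.94 − $1,974.24 → -$783.78
  Feb: +$563.94 → -$219.84
  Mar: +$563.94 → $344.10
  Apr: +$563.94 − $1,654.56 → -$746.52
  May: +$563.94 − $381.36 → -$563.94
  Jun: +$563.94 → $0.00
Lowest trial balance = -$783.78 (Jan)
Initial deposit = cushion − low point = $1,127.88 − (-$783.78) = $1,911.66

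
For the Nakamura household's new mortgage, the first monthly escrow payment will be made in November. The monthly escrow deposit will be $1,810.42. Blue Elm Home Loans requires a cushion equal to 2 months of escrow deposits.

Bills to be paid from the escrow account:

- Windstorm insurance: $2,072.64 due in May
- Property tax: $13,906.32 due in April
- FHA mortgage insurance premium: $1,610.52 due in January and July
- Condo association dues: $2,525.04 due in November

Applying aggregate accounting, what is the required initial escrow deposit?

$11,062.42

Cushion = 2 × $1,810.42 = $3,620.84
Trial balance (start $0, +$1,810.42 each month, − disbursements):
  Nov: +$1,810.42 − $2,525.04 → -$714.62
  Dec: +$1,810.42 → $1,095.80
  Jan: +$1,810.42 − $1,610.52 → $1,295.70
  Feb: +$1,810.42 → $3,106.12
  Mar: +$1,810.42 → $4,916.54
  Apr: +$1,810.42 − $13,906.32 → -$7,179.36
  May: +$1,810.42 − $2,072.64 → -$7,441.58
  Jun: +$1,810.42 → -$5,631.16
  Jul: +$1,810.42 − $1,610.52 → -$5,431.26
  Aug: +$1,810.42 → -$3,620.84
  Sep: +$1,810.42 → -$1,810.42
  Oct: +$1,810.42 → $0.00
Lowest trial balance = -$7,441.58 (May)
Initial deposit = cushion − low point = $3,620.84 − (-$7,441.58) = $11,062.42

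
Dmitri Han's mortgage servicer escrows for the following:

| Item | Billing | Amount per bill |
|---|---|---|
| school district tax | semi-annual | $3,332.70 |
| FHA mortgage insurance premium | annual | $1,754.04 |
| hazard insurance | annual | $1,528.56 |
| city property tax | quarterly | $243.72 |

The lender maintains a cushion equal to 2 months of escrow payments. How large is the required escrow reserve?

$1,820.48

School district tax — $3,332.70 × 2 = $6,665.40 per year
FHA mortgage insurance premium — $1,754.04 per year
Hazard insurance — $1,528.56 per year
City property tax — $243.72 × 4 = $974.88 per year
Combined annual = $10,922.88
Monthly escrow = $10,922.88 ÷ 12 = $910.24
Reserve = 2 × $910.24 = $1,820.48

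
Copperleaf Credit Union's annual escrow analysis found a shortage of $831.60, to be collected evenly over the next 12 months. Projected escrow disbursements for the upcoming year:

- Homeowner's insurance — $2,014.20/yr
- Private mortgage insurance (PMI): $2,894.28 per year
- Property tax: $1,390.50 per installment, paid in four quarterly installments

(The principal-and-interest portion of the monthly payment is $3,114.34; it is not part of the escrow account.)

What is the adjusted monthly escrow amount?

Homeowner's insurance — $2,014.20 annually
Private mortgage insurance (PMI) — $2,894.28 annually
Property tax — $1,390.50 × 4 = $5,562.00 annually
Total per year = $2,014.20 + $2,894.28 + $5,562.00 = $10,470.48
Monthly escrow = $10,470.48 ÷ 12 = $872.54
Shortage per month = $831.60 / 12 = $69.30
Adjusted monthly = $872.54 + $69.30 = $941.84

$941.84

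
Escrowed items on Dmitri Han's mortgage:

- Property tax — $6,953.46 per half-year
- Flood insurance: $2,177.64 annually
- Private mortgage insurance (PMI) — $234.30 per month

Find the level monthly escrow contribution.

Property tax — $6,953.46 × 2 = $13,906.92
Flood insurance — $2,177.64
Private mortgage insurance (PMI) — $234.30 × 12 = $2,811.60
Annual escrow total = $18,896.16
Base monthly escrow = $18,896.16 / 12 = $1,574.68

$1,574.68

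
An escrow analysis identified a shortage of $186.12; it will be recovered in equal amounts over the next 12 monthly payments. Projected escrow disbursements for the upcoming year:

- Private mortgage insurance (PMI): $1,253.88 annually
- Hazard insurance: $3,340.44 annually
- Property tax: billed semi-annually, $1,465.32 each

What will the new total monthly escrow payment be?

$642.59

Private mortgage insurance (PMI): $1,253.88
Hazard insurance: $3,340.44
Property tax: $1,465.32 × 2 = $2,930.64
Combined annual = $7,524.96
Monthly escrow = $7,524.96 / 12 = $627.08
Monthly shortage recovery: $186.12 / 12 = $15.51
New monthly escrow = $627.08 + $15.51 = $642.59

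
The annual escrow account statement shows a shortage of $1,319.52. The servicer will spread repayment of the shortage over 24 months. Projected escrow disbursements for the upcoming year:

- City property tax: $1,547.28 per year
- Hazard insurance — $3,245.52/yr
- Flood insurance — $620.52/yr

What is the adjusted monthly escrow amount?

$506.09

City property tax — $1,547.28 per year
Hazard insurance — $3,245.52 per year
Flood insurance — $620.52 per year
Total per year = $5,413.32
Per month = $5,413.32 ÷ 12 = $451.11
Shortage spread = $1,319.52 / 24 = $54.98/mo
New monthly escrow = $451.11 + $54.98 = $506.09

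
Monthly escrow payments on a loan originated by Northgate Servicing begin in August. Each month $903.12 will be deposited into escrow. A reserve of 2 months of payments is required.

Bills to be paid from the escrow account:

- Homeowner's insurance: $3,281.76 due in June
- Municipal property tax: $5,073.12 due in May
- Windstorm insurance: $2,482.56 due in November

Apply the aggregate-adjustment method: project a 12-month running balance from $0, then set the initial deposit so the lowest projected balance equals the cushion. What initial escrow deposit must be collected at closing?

Cushion = 2 × $903.12 = $1,806.24
Trial balance (start $0, +$903.12 each month, − disbursements):
  Aug: +$903.12 → $903.12
  Sep: +$903.12 → $1,806.24
  Oct: +$903.12 → $2,709.36
  Nov: +$903.12 − $2,482.56 → $1,129.92
  Dec: +$903.12 → $2,033.04
  Jan: +$903.12 → $2,936.16
  Feb: +$903.12 → $3,839.28
  Mar: +$903.12 → $4,742.40
  Apr: +$903.12 → $5,645.52
  May: +$903.12 − $5,073.12 → $1,475.52
  Jun: +$903.12 − $3,281.76 → -$903.12
  Jul: +$903.12 → $0.00
Lowest trial balance = -$903.12 (Jun)
Initial deposit = cushion − low point = $1,806.24 − (-$903.12) = $2,709.36

$2,709.36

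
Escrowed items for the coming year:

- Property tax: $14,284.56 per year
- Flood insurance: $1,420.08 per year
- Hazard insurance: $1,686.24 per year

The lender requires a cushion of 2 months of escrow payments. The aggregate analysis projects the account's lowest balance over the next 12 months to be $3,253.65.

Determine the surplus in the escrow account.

Property tax — $14,284.56/yr
Flood insurance — $1,420.08/yr
Hazard insurance — $1,686.24/yr
Total annual escrow = $17,390.88
Monthly escrow = $17,390.88 / 12 = $1,449.24
Required reserve = 2 × $1,449.24 = $2,898.48
Excess over cushion: $3,253.65 − $2,898.48 = $355.17

$355.17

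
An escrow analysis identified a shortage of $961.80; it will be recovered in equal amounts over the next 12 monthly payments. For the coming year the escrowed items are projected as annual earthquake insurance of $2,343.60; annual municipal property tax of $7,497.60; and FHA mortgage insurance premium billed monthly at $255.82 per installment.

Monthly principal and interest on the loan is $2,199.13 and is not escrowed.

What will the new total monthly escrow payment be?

Earthquake insurance: $2,343.60/yr
Municipal property tax: $7,497.60/yr
FHA mortgage insurance premium: $255.82 × 12 = $3,069.84/yr
Annual escrow total = $2,343.60 + $7,497.60 + $3,069.84 = $12,911.04
Monthly = $12,911.04 ÷ 12 = $1,075.92
Monthly shortage recovery: $961.80 ÷ 12 = $80.15
Adjusted monthly = $1,075.92 + $80.15 = $1,156.07

$1,156.07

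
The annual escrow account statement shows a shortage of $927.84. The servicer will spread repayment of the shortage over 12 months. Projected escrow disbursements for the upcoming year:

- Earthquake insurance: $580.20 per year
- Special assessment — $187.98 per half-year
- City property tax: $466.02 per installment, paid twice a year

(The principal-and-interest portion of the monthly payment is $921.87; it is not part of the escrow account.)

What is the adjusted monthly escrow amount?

Earthquake insurance = $580.20
Special assessment = $187.98 × 2 = $375.96
City property tax = $466.02 × 2 = $932.04
Annual escrow total = $580.20 + $375.96 + $932.04 = $1,888.20
Per month = $1,888.20 / 12 = $157.35
Shortage per month = $927.84 / 12 = $77.32
Adjusted monthly = $157.35 + $77.32 = $234.67

$234.67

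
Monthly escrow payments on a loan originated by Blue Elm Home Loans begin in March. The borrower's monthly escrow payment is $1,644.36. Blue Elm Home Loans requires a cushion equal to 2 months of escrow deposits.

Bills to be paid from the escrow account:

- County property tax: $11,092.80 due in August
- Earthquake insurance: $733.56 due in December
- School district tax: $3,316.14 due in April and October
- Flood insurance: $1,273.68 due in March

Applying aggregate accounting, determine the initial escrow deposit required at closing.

Cushion = 2 × $1,644.36 = $3,288.72
Trial balance (start $0, +$1,644.36 each month, − disbursements):
  Mar: +$1,644.36 − $1,273.68 → $370.68
  Apr: +$1,644.36 − $3,316.14 → -$1,301.10
  May: +$1,644.36 → $343.26
  Jun: +$1,644.36 → $1,987.62
  Jul: +$1,644.36 → $3,631.98
  Aug: +$1,644.36 − $11,092.80 → -$5,816.46
  Sep: +$1,644.36 → -$4,172.10
  Oct: +$1,644.36 − $3,316.14 → -$5,843.88
  Nov: +$1,644.36 → -$4,199.52
  Dec: +$1,644.36 − $733.56 → -$3,288.72
  Jan: +$1,644.36 → -$1,644.36
  Feb: +$1,644.36 → $0.00
Lowest trial balance = -$5,843.88 (Oct)
Initial deposit = cushion − low point = $3,288.72 − (-$5,843.88) = $9,132.60

$9,132.60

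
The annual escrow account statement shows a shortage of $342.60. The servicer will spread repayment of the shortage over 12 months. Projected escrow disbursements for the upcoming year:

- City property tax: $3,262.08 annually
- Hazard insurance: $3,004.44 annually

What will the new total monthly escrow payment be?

$550.76

City property tax — $3,262.08
Hazard insurance — $3,004.44
Combined annual = $6,266.52
Monthly escrow = $6,266.52 ÷ 12 = $522.21
Monthly shortage recovery: $342.60 / 12 = $28.55
Adjusted monthly = $522.21 + $28.55 = $550.76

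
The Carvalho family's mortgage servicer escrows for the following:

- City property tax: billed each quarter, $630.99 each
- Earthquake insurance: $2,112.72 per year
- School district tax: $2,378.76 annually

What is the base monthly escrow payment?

City property tax = $630.99 × 4 = $2,523.96
Earthquake insurance = $2,112.72
School district tax = $2,378.76
Combined annual = $7,015.44
Base monthly escrow = $7,015.44 ÷ 12 = $584.62

$584.62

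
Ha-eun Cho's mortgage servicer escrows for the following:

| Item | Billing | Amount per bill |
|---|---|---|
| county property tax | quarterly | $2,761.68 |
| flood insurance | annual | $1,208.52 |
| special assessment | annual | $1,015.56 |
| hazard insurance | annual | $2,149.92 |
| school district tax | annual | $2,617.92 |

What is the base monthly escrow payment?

$1,503.22

County property tax = $2,761.68 × 4 = $11,046.72/yr
Flood insurance = $1,208.52/yr
Special assessment = $1,015.56/yr
Hazard insurance = $2,149.92/yr
School district tax = $2,617.92/yr
Combined annual = $18,038.64
Monthly escrow = $18,038.64 ÷ 12 = $1,503.22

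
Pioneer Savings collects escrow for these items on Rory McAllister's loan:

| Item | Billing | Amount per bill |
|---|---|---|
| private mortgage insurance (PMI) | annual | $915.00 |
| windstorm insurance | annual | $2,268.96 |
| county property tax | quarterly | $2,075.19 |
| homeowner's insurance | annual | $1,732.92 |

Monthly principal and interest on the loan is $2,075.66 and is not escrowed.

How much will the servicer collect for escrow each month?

Private mortgage insurance (PMI): $915.00
Windstorm insurance: $2,268.96
County property tax: $2,075.19 × 4 = $8,300.76
Homeowner's insurance: $1,732.92
Total per year = $915.00 + $2,268.96 + $8,300.76 + $1,732.92 = $13,217.64
Per month = $13,217.64 / 12 = $1,101.47

$1,101.47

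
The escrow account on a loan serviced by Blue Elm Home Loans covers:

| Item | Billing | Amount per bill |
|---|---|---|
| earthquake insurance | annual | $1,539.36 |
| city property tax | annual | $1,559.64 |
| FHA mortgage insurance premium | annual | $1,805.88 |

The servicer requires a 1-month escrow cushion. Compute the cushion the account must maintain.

$408.74

Earthquake insurance — $1,539.36
City property tax — $1,559.64
FHA mortgage insurance premium — $1,805.88
Combined annual = $1,539.36 + $1,559.64 + $1,805.88 = $4,904.88
Monthly = $4,904.88 ÷ 12 = $408.74
Required cushion = 1 × $408.74 = $408.74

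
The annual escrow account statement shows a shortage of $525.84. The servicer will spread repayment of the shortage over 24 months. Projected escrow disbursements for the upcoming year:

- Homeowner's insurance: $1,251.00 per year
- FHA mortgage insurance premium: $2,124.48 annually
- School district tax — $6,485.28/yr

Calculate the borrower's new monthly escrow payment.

$843.64

Homeowner's insurance = $1,251.00 per year
FHA mortgage insurance premium = $2,124.48 per year
School district tax = $6,485.28 per year
Total per year = $1,251.00 + $2,124.48 + $6,485.28 = $9,860.76
Per month = $9,860.76 / 12 = $821.73
Shortage spread = $525.84 ÷ 24 = $21.91/mo
New monthly escrow = $821.73 + $21.91 = $843.64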